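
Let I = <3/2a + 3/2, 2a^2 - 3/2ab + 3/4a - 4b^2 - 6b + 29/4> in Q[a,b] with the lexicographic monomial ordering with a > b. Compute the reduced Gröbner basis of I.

G = {a + 1, b^2 + 9/8b - 17/8}

f_1 = 3/2a + 3/2, LT = a.
f_2 = 2a^2 - 3/2ab + 3/4a - 4b^2 - 6b + 29/4, LT = a^2.

S(f_1,f_2): lcm = a^2. S = 3/4ab + 5/8a + 2b^2 + 3b - 29/8.
  leading term ab: subtract (1/2b)·f_1 from 3/4ab + 5/8a + 2b^2 + 3b - 29/8 → 5/8a + 2b^2 + 9/4b - 29/8
  leading term a: subtract (5/12)·f_1 from 5/8a + 2b^2 + 9/4b - 29/8 → 2b^2 + 9/4b - 17/4
  leading term b^2: no divisor's leading term divides it; move 2b^2 to the remainder.
  leading term b: no divisor's leading term divides it; move 9/4b to the remainder.
  leading term 1: no divisor's leading term divides it; move -17/4 to the remainder.
  remainder 2b^2 + 9/4b - 17/4 ≠ 0; add g_3 = 2b^2 + 9/4b - 17/4 to the basis.

The other S-polynomials (S(f_1,g_3), S(f_2,g_3)) all reduce to 0 modulo the current basis, so we have a Gröbner basis.
Inter-reduce: drop elements whose leading term is divisible by another's, tail-reduce, and make monic.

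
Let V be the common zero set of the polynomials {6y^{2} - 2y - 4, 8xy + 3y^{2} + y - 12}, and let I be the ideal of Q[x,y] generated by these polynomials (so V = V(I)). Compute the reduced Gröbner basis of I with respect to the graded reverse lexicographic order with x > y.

f_1 = 6y^{2} - 2y - 4, LT = y^{2}.
f_2 = 8xy + 3y^{2} + y - 12, LT = xy.

S(f_1,f_2): lcm = xy^{2}. S = -\tfrac{3}{8}y^{3} - \tfrac{1}{3}xy - \tfrac{1}{8}y^{2} - \tfrac{2}{3}x + \tfrac{3}{2}y.
  leading term y^{3}: subtract (-\tfrac{1}{16}y)·f_1 from -\tfrac{3}{8}y^{3} - \tfrac{1}{3}xy - \tfrac{1}{8}y^{2} - \tfrac{2}{3}x + \tfrac{3}{2}y → -\tfrac{1}{3}xy - \tfrac{1}{4}y^{2} - \tfrac{2}{3}x + \tfrac{5}{4}y
  leading term xy: subtract (-\tfrac{1}{24})·f_2 from -\tfrac{1}{3}xy - \tfrac{1}{4}y^{2} - \tfrac{2}{3}x + \tfrac{5}{4}y → -\tfrac{1}{8}y^{2} - \tfrac{2}{3}x + \tfrac{31}{24}y - \tfrac{1}{2}
  leading term y^{2}: subtract (-\tfrac{1}{48})·f_1 from -\tfrac{1}{8}y^{2} - \tfrac{2}{3}x + \tfrac{31}{24}y - \tfrac{1}{2} → -\tfrac{2}{3}x + \tfrac{5}{4}y - \tfrac{7}{12}
  leading term x: no divisor's leading term divides it; move -\tfrac{2}{3}x to the remainder.
  leading term y: no divisor's leading term divides it; move \tfrac{5}{4}y to the remainder.
  leading term 1: no divisor's leading term divides it; move -\tfrac{7}{12} to the remainder.
  remainder -\tfrac{2}{3}x + \tfrac{5}{4}y - \tfrac{7}{12} ≠ 0; add g_3 = -\tfrac{2}{3}x + \tfrac{5}{4}y - \tfrac{7}{12} to the basis.

The other S-polynomials (S(f_1,g_3), S(f_2,g_3)) all reduce to 0 modulo the current basis, so we have a Gröbner basis.
Inter-reduce: drop elements whose leading term is divisible by another's, tail-reduce, and make monic.

G = {y^{2} - \tfrac{1}{3}y - \tfrac{2}{3}, x - \tfrac{15}{8}y + \tfrac{7}{8}}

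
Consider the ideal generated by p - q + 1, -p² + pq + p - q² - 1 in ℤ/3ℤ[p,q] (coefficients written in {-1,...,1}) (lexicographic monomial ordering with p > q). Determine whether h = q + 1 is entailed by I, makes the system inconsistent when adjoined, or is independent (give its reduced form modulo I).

q + 1 is independent of I; its normal form modulo I is q + 1.

First compute the reduced Gröbner basis of I by Buchberger's algorithm.
f_1 = p - q + 1, LT = p.
f_2 = -p² + pq + p - q² - 1, LT = p².

S(f_1,f_2): lcm = p². S = -p - q² - 1.
  reduce S modulo (f_1, f_2):
  remainder -q² - q ≠ 0; add k_3 = -q² - q to the basis.

The other S-polynomials (S(f_1,k_3), S(f_2,k_3)) all reduce to 0 modulo the current basis, so we have a Gröbner basis.
Inter-reduce: drop elements whose leading term is divisible by another's, tail-reduce, and make monic.
Reduced Gröbner basis: {p - q + 1, q² + q}.
Label its elements g_1 = p - q + 1, g_2 = q² + q.

Reduce h = q + 1 modulo G:
  leading term q: no divisor's leading term divides it; move q to the remainder.
  leading term 1: no divisor's leading term divides it; move 1 to the remainder.
  normal form = q + 1.
The normal form is nonzero, so h ∉ I. Since h minus its normal form lies in I, I + (h) = I + (r) where r = q + 1; decide whether this ideal is the whole ring.
Run Buchberger on G together with r (pairs among the g_i already reduce to 0 since G is a Gröbner basis):
g_1 = p - q + 1, LT = p.
g_2 = q² + q, LT = q².
r = q + 1, LT = q.

The S-polynomials (S(g_1,g_2), S(g_1,r), S(g_2,r)) all reduce to 0 modulo the current basis, so we have a Gröbner basis.
Inter-reduce: drop elements whose leading term is divisible by another's, tail-reduce, and make monic.
Reduced Gröbner basis: {p - 1, q + 1}.
The reduced Gröbner basis of I + (h) is {p - 1, q + 1} ≠ {1}, a proper ideal, so the enlarged system stays consistent: h is independent of I, with normal form q + 1.

The remainder on division by a Gröbner basis is unique — it is the normal form.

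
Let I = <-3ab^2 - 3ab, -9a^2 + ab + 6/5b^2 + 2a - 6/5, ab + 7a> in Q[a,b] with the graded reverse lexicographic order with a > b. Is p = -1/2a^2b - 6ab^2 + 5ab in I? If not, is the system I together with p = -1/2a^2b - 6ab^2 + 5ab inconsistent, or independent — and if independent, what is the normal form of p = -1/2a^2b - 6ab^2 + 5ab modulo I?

First compute the reduced Gröbner basis of I by Buchberger's algorithm.
f_1 = -3ab^2 - 3ab, LT = ab^2.
f_2 = -9a^2 + ab + 6/5b^2 + 2a - 6/5, LT = a^2.
f_3 = ab + 7a, LT = ab.

S(f_1,f_2): lcm = a^2b^2. S = 1/9ab^3 + 2/15b^4 + a^2b + 2/9ab^2 - 2/15b^2.
  leading term ab^3: subtract (-1/27b)·f_1 from 1/9ab^3 + 2/15b^4 + a^2b + 2/9ab^2 - 2/15b^2 → 2/15b^4 + a^2b + 1/9ab^2 - 2/15b^2
  leading term b^4: no divisor's leading term divides it; move 2/15b^4 to the remainder.
  leading term a^2b: subtract (-1/9b)·f_2 from a^2b + 1/9ab^2 - 2/15b^2 → 2/9ab^2 + 2/15b^3 + 2/9ab - 2/15b^2 - 2/15b
  leading term ab^2: subtract (-2/27)·f_1 from 2/9ab^2 + 2/15b^3 + 2/9ab - 2/15b^2 - 2/15b → 2/15b^3 - 2/15b^2 - 2/15b
  leading term b^3: no divisor's leading term divides it; move 2/15b^3 to the remainder.
  leading term b^2: no divisor's leading term divides it; move -2/15b^2 to the remainder.
  leading term b: no divisor's leading term divides it; move -2/15b to the remainder.
  remainder 2/15b^4 + 2/15b^3 - 2/15b^2 - 2/15b ≠ 0; add h_4 = 2/15b^4 + 2/15b^3 - 2/15b^2 - 2/15b to the basis.

S(f_1,f_3): lcm = ab^2. S = -6ab.
  leading term ab: subtract (-6)·f_3 from -6ab → 42a
  leading term a: no divisor's leading term divides it; move 42a to the remainder.
  remainder 42a ≠ 0; add h_5 = 42a to the basis.

S(f_2,f_3): lcm = a^2b. S = -1/9ab^2 - 2/15b^3 - 7a^2 - 2/9ab + 2/15b.
  leading term ab^2: subtract (1/27)·f_1 from -1/9ab^2 - 2/15b^3 - 7a^2 - 2/9ab + 2/15b → -2/15b^3 - 7a^2 - 1/9ab + 2/15b
  leading term b^3: no divisor's leading term divides it; move -2/15b^3 to the remainder.
  leading term a^2: subtract (7/9)·f_2 from -7a^2 - 1/9ab + 2/15b → -8/9ab - 14/15b^2 - 14/9a + 2/15b + 14/15
  leading term ab: subtract (-8/9)·f_3 from -8/9ab - 14/15b^2 - 14/9a + 2/15b + 14/15 → -14/15b^2 + 14/3a + 2/15b + 14/15
  leading term b^2: no divisor's leading term divides it; move -14/15b^2 to the remainder.
  leading term a: subtract (1/9)·h_5 from 14/3a + 2/15b + 14/15 → 2/15b + 14/15
  leading term b: no divisor's leading term divides it; move 2/15b to the remainder.
  leading term 1: no divisor's leading term divides it; move 14/15 to the remainder.
  remainder -2/15b^3 - 14/15b^2 + 2/15b + 14/15 ≠ 0; add h_6 = -2/15b^3 - 14/15b^2 + 2/15b + 14/15 to the basis.

S(f_1,h_4): lcm = ab^4. S = ab^2 + ab.
  leading term ab^2: subtract (-1/3)·f_1 from ab^2 + ab → 0
  remainder 0.

S(f_2,h_4): leading monomials are coprime, so the S-polynomial reduces to 0 (Buchberger's first criterion).
S(f_3,h_4): lcm = ab^4. S = 6ab^3 + ab^2 + ab.
  leading term ab^3: subtract (-2b)·f_1 from 6ab^3 + ab^2 + ab → -5ab^2 + ab
  leading term ab^2: subtract (5/3)·f_1 from -5ab^2 + ab → 6ab
  leading term ab: subtract (6)·f_3 from 6ab → -42a
  leading term a: subtract (-1)·h_5 from -42a → 0
  remainder 0.

S(f_1,h_5): lcm = ab^2. S = ab.
  leading term ab: subtract (1)·f_3 from ab → -7a
  leading term a: subtract (-1/6)·h_5 from -7a → 0
  remainder 0.

S(f_2,h_5): lcm = a^2. S = -1/9ab - 2/15b^2 - 2/9a + 2/15.
  leading term ab: subtract (-1/9)·f_3 from -1/9ab - 2/15b^2 - 2/9a + 2/15 → -2/15b^2 + 5/9a + 2/15
  leading term b^2: no divisor's leading term divides it; move -2/15b^2 to the remainder.
  leading term a: subtract (5/378)·h_5 from 5/9a + 2/15 → 2/15
  leading term 1: no divisor's leading term divides it; move 2/15 to the remainder.
  remainder -2/15b^2 + 2/15 ≠ 0; add h_7 = -2/15b^2 + 2/15 to the basis.

S(f_3,h_5): lcm = ab. S = 7a.
  leading term a: subtract (1/6)·h_5 from 7a → 0
  remainder 0.

S(h_4,h_5): leading monomials are coprime, so the S-polynomial reduces to 0 (Buchberger's first criterion).
S(f_1,h_6): lcm = ab^3. S = -6ab^2 + ab + 7a.
  leading term ab^2: subtract (2)·f_1 from -6ab^2 + ab + 7a → 7ab + 7a
  leading term ab: subtract (7)·f_3 from 7ab + 7a → -42a
  leading term a: subtract (-1)·h_5 from -42a → 0
  remainder 0.

S(f_2,h_6): leading monomials are coprime, so the S-polynomial reduces to 0 (Buchberger's first criterion).
S(f_3,h_6): lcm = ab^3. S = ab + 7a.
  leading term ab: subtract (1)·f_3 from ab + 7a → 0
  remainder 0.

S(h_4,h_6): lcm = b^4. S = -6b^3 + 6b.
  leading term b^3: subtract (45)·h_6 from -6b^3 + 6b → 42b^2 - 42
  leading term b^2: subtract (-315)·h_7 from 42b^2 - 42 → 0
  remainder 0.

S(h_5,h_6): leading monomials are coprime, so the S-polynomial reduces to 0 (Buchberger's first criterion).
S(f_1,h_7): lcm = ab^2. S = ab + a.
  leading term ab: subtract (1)·f_3 from ab + a → -6a
  leading term a: subtract (-1/7)·h_5 from -6a → 0
  remainder 0.

S(f_2,h_7): leading monomials are coprime, so the S-polynomial reduces to 0 (Buchberger's first criterion).
S(f_3,h_7): lcm = ab^2. S = 7ab + a.
  leading term ab: subtract (7)·f_3 from 7ab + a → -48a
  leading term a: subtract (-8/7)·h_5 from -48a → 0
  remainder 0.

S(h_4,h_7): lcm = b^4. S = b^3 - b.
  leading term b^3: subtract (-15/2)·h_6 from b^3 - b → -7b^2 + 7
  leading term b^2: subtract (105/2)·h_7 from -7b^2 + 7 → 0
  remainder 0.

S(h_5,h_7): leading monomials are coprime, so the S-polynomial reduces to 0 (Buchberger's first criterion).
S(h_6,h_7): lcm = b^3. S = 7b^2 - 7.
  leading term b^2: subtract (-105/2)·h_7 from 7b^2 - 7 → 0
  remainder 0.

Every S-polynomial of the final basis reduces to 0, so we have a Gröbner basis.
Inter-reduce: drop elements whose leading term is divisible by another's, tail-reduce, and make monic.
Reduced Gröbner basis: {b^2 - 1, a}.
Label its elements g_1 = b^2 - 1, g_2 = a.

Reduce p = -1/2a^2b - 6ab^2 + 5ab modulo G:
  leading term a^2b: subtract (-1/2ab)·g_2 from -1/2a^2b - 6ab^2 + 5ab → -6ab^2 + 5ab
  leading term ab^2: subtract (-6a)·g_1 from -6ab^2 + 5ab → 5ab - 6a
  leading term ab: subtract (5b)·g_2 from 5ab - 6a → -6a
  leading term a: subtract (-6)·g_2 from -6a → 0
  normal form = 0.
Since the normal form is 0, p ∈ I.

-1/2a^2b - 6ab^2 + 5ab lies in I (it reduces to 0).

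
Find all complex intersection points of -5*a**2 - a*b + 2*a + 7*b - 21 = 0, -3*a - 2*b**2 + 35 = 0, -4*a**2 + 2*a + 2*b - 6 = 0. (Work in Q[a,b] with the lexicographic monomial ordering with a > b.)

{(1, 4)}

Compute a lex Gröbner basis by Buchberger's algorithm.
f_1 = -5*a**2 - a*b + 2*a + 7*b - 21, LT = a**2.
f_2 = -3*a - 2*b**2 + 35, LT = a.
f_3 = -4*a**2 + 2*a + 2*b - 6, LT = a**2.

S(f_1,f_2): lcm = a**2. S = -2/3*a*b**2 + 1/5*a*b + 169/15*a - 7/5*b + 21/5.
  reduce S modulo (f_1, f_2, f_3):
  remainder 4/9*b**4 - 2/15*b**3 - 688/45*b**2 + 14/15*b + 6104/45 ≠ 0; add h_4 = 4/9*b**4 - 2/15*b**3 - 688/45*b**2 + 14/15*b + 6104/45 to the basis.

S(f_1,f_3): lcm = a**2. S = 1/5*a*b + 1/10*a - 9/10*b + 27/10.
  reduce S modulo (f_1, f_2, f_3, h_4):
  remainder -2/15*b**3 - 1/15*b**2 + 43/30*b + 58/15 ≠ 0; add h_5 = -2/15*b**3 - 1/15*b**2 + 43/30*b + 58/15 to the basis.

S(h_4,h_5): lcm = b**4. S = -4/5*b**3 - 473/20*b**2 + 311/10*b + 1526/5.
  reduce S modulo (f_1, f_2, f_3, h_4, h_5):
  remainder -93/4*b**2 + 45/2*b + 282 ≠ 0; add h_6 = -93/4*b**2 + 45/2*b + 282 to the basis.

S(h_4,h_6): lcm = b**4. S = 207/310*b**3 - 3452/155*b**2 + 21/10*b + 1526/5.
  reduce S modulo (f_1, f_2, f_3, h_4, h_5, h_6):
  remainder -96849/7688*b + 96849/1922 ≠ 0; add h_7 = -96849/7688*b + 96849/1922 to the basis.

The other S-polynomials (S(f_2,f_3), S(f_1,h_4), S(f_2,h_4), S(f_3,h_4), S(f_1,h_5), S(f_2,h_5), S(f_3,h_5), S(f_1,h_6), S(f_2,h_6), S(f_3,h_6), S(h_5,h_6), S(f_1,h_7), S(f_2,h_7), S(f_3,h_7), S(h_4,h_7), S(h_5,h_7), S(h_6,h_7)) all reduce to 0 modulo the current basis, so we have a Gröbner basis.
Inter-reduce: drop elements whose leading term is divisible by another's, tail-reduce, and make monic.
Reduced Gröbner basis: {a - 1, b - 4}.

From the last basis element, b - 4 = 0, so b takes values in {4}. Each choice, substituted upward through the basis, yields the corresponding point(s) of the solution set.
  b = 4: the earlier basis element becomes a - 1 = 0, giving a = 1 — point (1, 4).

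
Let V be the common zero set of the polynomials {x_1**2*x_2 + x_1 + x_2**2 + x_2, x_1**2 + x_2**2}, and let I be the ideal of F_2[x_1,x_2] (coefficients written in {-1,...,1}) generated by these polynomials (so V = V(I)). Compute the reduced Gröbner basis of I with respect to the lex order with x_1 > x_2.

f_1 = x_1**2*x_2 + x_1 + x_2**2 + x_2, LT = x_1**2*x_2.
f_2 = x_1**2 + x_2**2, LT = x_1**2.

S(f_1,f_2): lcm = x_1**2*x_2. S = x_1 + x_2**3 + x_2**2 + x_2.
  leading term x_1: no divisor's leading term divides it; move x_1 to the remainder.
  leading term x_2**3: no divisor's leading term divides it; move x_2**3 to the remainder.
  leading term x_2**2: no divisor's leading term divides it; move x_2**2 to the remainder.
  leading term x_2: no divisor's leading term divides it; move x_2 to the remainder.
  remainder x_1 + x_2**3 + x_2**2 + x_2 ≠ 0; add g_3 = x_1 + x_2**3 + x_2**2 + x_2 to the basis.

S(f_1,g_3): lcm = x_1**2*x_2. S = x_1*x_2**4 + x_1*x_2**3 + x_1*x_2**2 + x_1 + x_2**2 + x_2.
  leading term x_1*x_2**4: subtract (x_2**4)·g_3 from x_1*x_2**4 + x_1*x_2**3 + x_1*x_2**2 + x_1 + x_2**2 + x_2 → x_1*x_2**3 + x_1*x_2**2 + x_1 + x_2**7 + x_2**6 + x_2**5 + x_2**2 + x_2
  leading term x_1*x_2**3: subtract (x_2**3)·g_3 from x_1*x_2**3 + x_1*x_2**2 + x_1 + x_2**7 + x_2**6 + x_2**5 + x_2**2 + x_2 → x_1*x_2**2 + x_1 + x_2**7 + x_2**4 + x_2**2 + x_2
  leading term x_1*x_2**2: subtract (x_2**2)·g_3 from x_1*x_2**2 + x_1 + x_2**7 + x_2**4 + x_2**2 + x_2 → x_1 + x_2**7 + x_2**5 + x_2**3 + x_2**2 + x_2
  leading term x_1: subtract (1)·g_3 from x_1 + x_2**7 + x_2**5 + x_2**3 + x_2**2 + x_2 → x_2**7 + x_2**5
  leading term x_2**7: no divisor's leading term divides it; move x_2**7 to the remainder.
  leading term x_2**5: no divisor's leading term divides it; move x_2**5 to the remainder.
  remainder x_2**7 + x_2**5 ≠ 0; add g_4 = x_2**7 + x_2**5 to the basis.

S(f_2,g_3): lcm = x_1**2. S = x_1*x_2**3 + x_1*x_2**2 + x_1*x_2 + x_2**2.
  leading term x_1*x_2**3: subtract (x_2**3)·g_3 from x_1*x_2**3 + x_1*x_2**2 + x_1*x_2 + x_2**2 → x_1*x_2**2 + x_1*x_2 + x_2**6 + x_2**5 + x_2**4 + x_2**2
  leading term x_1*x_2**2: subtract (x_2**2)·g_3 from x_1*x_2**2 + x_1*x_2 + x_2**6 + x_2**5 + x_2**4 + x_2**2 → x_1*x_2 + x_2**6 + x_2**3 + x_2**2
  leading term x_1*x_2: subtract (x_2)·g_3 from x_1*x_2 + x_2**6 + x_2**3 + x_2**2 → x_2**6 + x_2**4
  leading term x_2**6: no divisor's leading term divides it; move x_2**6 to the remainder.
  leading term x_2**4: no divisor's leading term divides it; move x_2**4 to the remainder.
  remainder x_2**6 + x_2**4 ≠ 0; add g_5 = x_2**6 + x_2**4 to the basis.

The other S-polynomials (S(f_1,g_4), S(f_2,g_4), S(g_3,g_4), S(f_1,g_5), S(f_2,g_5), S(g_3,g_5), S(g_4,g_5)) all reduce to 0 modulo the current basis, so we have a Gröbner basis.
Inter-reduce: drop elements whose leading term is divisible by another's, tail-reduce, and make monic.

G = {x_1 + x_2**3 + x_2**2 + x_2, x_2**6 + x_2**4}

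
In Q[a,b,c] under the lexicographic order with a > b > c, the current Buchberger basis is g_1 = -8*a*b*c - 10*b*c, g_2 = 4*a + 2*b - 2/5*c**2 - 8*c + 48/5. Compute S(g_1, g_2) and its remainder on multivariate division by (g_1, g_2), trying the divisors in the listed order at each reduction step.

S(g_1, g_2) = -1/2*b**2*c + 1/10*b*c**3 + 2*b*c**2 - 23/20*b*c; remainder on division = -1/2*b**2*c + 1/10*b*c**3 + 2*b*c**2 - 23/20*b*c.

lcm(LM(g_1), LM(g_2)) = a*b*c.
S = (lcm/LT(g_1))·g_1 − (lcm/LT(g_2))·g_2 = -1/2*b**2*c + 1/10*b*c**3 + 2*b*c**2 - 23/20*b*c.
Reduce S modulo (g_1, g_2) in that order:
  leading term b**2*c: no divisor's leading term divides it; move -1/2*b**2*c to the remainder.
  leading term b*c**3: no divisor's leading term divides it; move 1/10*b*c**3 to the remainder.
  leading term b*c**2: no divisor's leading term divides it; move 2*b*c**2 to the remainder.
  leading term b*c: no divisor's leading term divides it; move -23/20*b*c to the remainder.
The remainder -1/2*b**2*c + 1/10*b*c**3 + 2*b*c**2 - 23/20*b*c is nonzero, so it would be added as the next basis element.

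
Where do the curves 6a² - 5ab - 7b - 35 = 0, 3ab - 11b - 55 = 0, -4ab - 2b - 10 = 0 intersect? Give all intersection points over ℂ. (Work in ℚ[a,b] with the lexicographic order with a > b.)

Compute a lex Gröbner basis by Buchberger's algorithm.
f_1 = 6a² - 5ab - 7b - 35, LT = a².
f_2 = 3ab - 11b - 55, LT = ab.
f_3 = -4ab - 2b - 10, LT = ab.

S(f_1,f_2): lcm = a²b. S = -⅚ab² + 11/3ab + 55/3a - 7/6b² - 35/6b.
  leading term ab²: subtract (-5/18b)·f_2 from -⅚ab² + 11/3ab + 55/3a - 7/6b² - 35/6b → 11/3ab + 55/3a - 38/9b² - 190/9b
  leading term ab: subtract (11/9)·f_2 from 11/3ab + 55/3a - 38/9b² - 190/9b → 55/3a - 38/9b² - 23/3b + 605/9
  leading term a: no divisor's leading term divides it; move 55/3a to the remainder.
  leading term b²: no divisor's leading term divides it; move -38/9b² to the remainder.
  leading term b: no divisor's leading term divides it; move -23/3b to the remainder.
  leading term 1: no divisor's leading term divides it; move 605/9 to the remainder.
  remainder 55/3a - 38/9b² - 23/3b + 605/9 ≠ 0; add h_4 = 55/3a - 38/9b² - 23/3b + 605/9 to the basis.

S(f_1,f_3): lcm = a²b. S = -⅚ab² - ½ab - 5/2a - 7/6b² - 35/6b.
  leading term ab²: subtract (-5/18b)·f_2 from -⅚ab² - ½ab - 5/2a - 7/6b² - 35/6b → -½ab - 5/2a - 38/9b² - 190/9b
  leading term ab: subtract (-⅙)·f_2 from -½ab - 5/2a - 38/9b² - 190/9b → -5/2a - 38/9b² - 413/18b - 55/6
  leading term a: subtract (-3/22)·h_4 from -5/2a - 38/9b² - 413/18b - 55/6 → -475/99b² - 2375/99b
  leading term b²: no divisor's leading term divides it; move -475/99b² to the remainder.
  leading term b: no divisor's leading term divides it; move -2375/99b to the remainder.
  remainder -475/99b² - 2375/99b ≠ 0; add h_5 = -475/99b² - 2375/99b to the basis.

S(f_2,f_3): lcm = ab. S = -25/6b - 125/6.
  leading term b: no divisor's leading term divides it; move -25/6b to the remainder.
  leading term 1: no divisor's leading term divides it; move -125/6 to the remainder.
  remainder -25/6b - 125/6 ≠ 0; add h_6 = -25/6b - 125/6 to the basis.

The other S-polynomials (S(f_1,h_4), S(f_2,h_4), S(f_3,h_4), S(f_1,h_5), S(f_2,h_5), S(f_3,h_5), S(h_4,h_5), S(f_1,h_6), S(f_2,h_6), S(f_3,h_6), S(h_4,h_6), S(h_5,h_6)) all reduce to 0 modulo the current basis, so we have a Gröbner basis.
Inter-reduce: drop elements whose leading term is divisible by another's, tail-reduce, and make monic.
Reduced Gröbner basis: {a, b + 5}.

Elimination: the polynomial b + 5 lies in the elimination ideal for b, so b ∈ {-5}. For each such b, the remaining basis elements (now univariate) give the rest of the solution.
  b = -5: the earlier basis element becomes a = 0, giving a = 0 — point (0, -5).
Substituting each solution back into the original system confirms all equations vanish.

{(0, -5)}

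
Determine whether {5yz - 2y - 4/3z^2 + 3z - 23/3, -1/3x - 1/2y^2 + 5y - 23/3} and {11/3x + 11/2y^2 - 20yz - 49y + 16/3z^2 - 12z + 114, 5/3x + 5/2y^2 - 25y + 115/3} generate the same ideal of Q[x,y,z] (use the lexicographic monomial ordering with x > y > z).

No, the ideals differ.

Two ideals are equal iff their reduced Gröbner bases coincide (the reduced basis is unique for a fixed ordering).
Buchberger on the first generating set:
f_1 = 5yz - 2y - 4/3z^2 + 3z - 23/3, LT = yz.
f_2 = -1/3x - 1/2y^2 + 5y - 23/3, LT = x.

S(f_1,f_2): leading monomials are coprime, so the S-polynomial reduces to 0 (Buchberger's first criterion).
Every S-polynomial of the final basis reduces to 0, so we have a Gröbner basis.
Inter-reduce: drop elements whose leading term is divisible by another's, tail-reduce, and make monic.
Reduced Gröbner basis: {x + 3/2y^2 - 15y + 23, yz - 2/5y - 4/15z^2 + 3/5z - 23/15}.

Buchberger on the second generating set:
h_1 = 11/3x + 11/2y^2 - 20yz - 49y + 16/3z^2 - 12z + 114, LT = x.
h_2 = 5/3x + 5/2y^2 - 25y + 115/3, LT = x.

S(h_1,h_2): lcm = x. S = -60/11yz + 18/11y + 16/11z^2 - 36/11z + 89/11.
  leading term yz: no divisor's leading term divides it; move -60/11yz to the remainder.
  leading term y: no divisor's leading term divides it; move 18/11y to the remainder.
  leading term z^2: no divisor's leading term divides it; move 16/11z^2 to the remainder.
  leading term z: no divisor's leading term divides it; move -36/11z to the remainder.
  leading term 1: no divisor's leading term divides it; move 89/11 to the remainder.
  remainder -60/11yz + 18/11y + 16/11z^2 - 36/11z + 89/11 ≠ 0; add k_3 = -60/11yz + 18/11y + 16/11z^2 - 36/11z + 89/11 to the basis.

S(h_1,k_3): leading monomials are coprime, so the S-polynomial reduces to 0 (Buchberger's first criterion).
S(h_2,k_3): leading monomials are coprime, so the S-polynomial reduces to 0 (Buchberger's first criterion).
Every S-polynomial of the final basis reduces to 0, so we have a Gröbner basis.
Inter-reduce: drop elements whose leading term is divisible by another's, tail-reduce, and make monic.
Reduced Gröbner basis: {x + 3/2y^2 - 15y + 23, yz - 3/10y - 4/15z^2 + 3/5z - 89/60}.

These differ, so the ideals are not equal.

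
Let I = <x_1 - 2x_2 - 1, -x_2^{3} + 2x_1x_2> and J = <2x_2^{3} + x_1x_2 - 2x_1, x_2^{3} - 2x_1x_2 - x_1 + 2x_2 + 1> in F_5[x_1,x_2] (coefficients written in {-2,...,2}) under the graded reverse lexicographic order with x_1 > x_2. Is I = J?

For a fixed monomial order, each ideal has a unique reduced Gröbner basis; comparing bases decides equality.
Buchberger on the first generating set:
f_1 = x_1 - 2x_2 - 1, LT = x_1.
f_2 = -x_2^{3} + 2x_1x_2, LT = x_2^{3}.

The S-polynomials (S(f_1,f_2)) all reduce to 0 modulo the current basis, so we have a Gröbner basis.
Inter-reduce: drop elements whose leading term is divisible by another's, tail-reduce, and make monic.
Reduced Gröbner basis: {x_2^{3} + x_2^{2} - 2x_2, x_1 - 2x_2 - 1}.

Buchberger on the second generating set:
h_1 = 2x_2^{3} + x_1x_2 - 2x_1, LT = x_2^{3}.
h_2 = x_2^{3} - 2x_1x_2 - x_1 + 2x_2 + 1, LT = x_2^{3}.

S(h_1,h_2): lcm = x_2^{3}. S = -2x_2 - 1.
  reduce S modulo (h_1, h_2):
  remainder -2x_2 - 1 ≠ 0; add k_3 = -2x_2 - 1 to the basis.

S(h_1,k_3): lcm = x_2^{3}. S = -2x_1x_2 + 2x_2^{2} - x_1.
  reduce S modulo (h_1, h_2, k_3):
  remainder -2 ≠ 0; add k_4 = -2 to the basis.

The other S-polynomials (S(h_2,k_3), S(h_1,k_4), S(h_2,k_4), S(k_3,k_4)) all reduce to 0 modulo the current basis, so we have a Gröbner basis.
Inter-reduce: drop elements whose leading term is divisible by another's, tail-reduce, and make monic.
Reduced Gröbner basis: {1}.

The bases are distinct; the ideals are different.

No, the ideals differ.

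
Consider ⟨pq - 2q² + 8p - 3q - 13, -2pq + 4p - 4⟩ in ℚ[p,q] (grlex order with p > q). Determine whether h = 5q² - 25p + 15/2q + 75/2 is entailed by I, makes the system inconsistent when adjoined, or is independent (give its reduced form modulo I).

5q² - 25p + 15/2q + 75/2 lies in I (it reduces to 0).

First compute the reduced Gröbner basis of I by Buchberger's algorithm.
f_1 = pq - 2q² + 8p - 3q - 13, LT = pq.
f_2 = -2pq + 4p - 4, LT = pq.

S(f_1,f_2): lcm = pq. S = -2q² + 10p - 3q - 15.
  reduce S modulo (f_1, f_2):
  remainder -2q² + 10p - 3q - 15 ≠ 0; add k_3 = -2q² + 10p - 3q - 15 to the basis.

S(f_1,k_3): lcm = pq². S = -2q³ + 5p² + 13/2pq - 3q² - 15/2p - 13q.
  reduce S modulo (f_1, f_2, k_3):
  remainder 5p² - 29/2p + 2q + 7 ≠ 0; add k_4 = 5p² - 29/2p + 2q + 7 to the basis.

The other S-polynomials (S(f_2,k_3), S(f_1,k_4), S(f_2,k_4), S(k_3,k_4)) all reduce to 0 modulo the current basis, so we have a Gröbner basis.
Inter-reduce: drop elements whose leading term is divisible by another's, tail-reduce, and make monic.
Reduced Gröbner basis: {p² - 29/10p + ⅖q + 7/5, pq - 2p + 2, q² - 5p + 3/2q + 15/2}.
Label its elements g_1 = p² - 29/10p + ⅖q + 7/5, g_2 = pq - 2p + 2, g_3 = q² - 5p + 3/2q + 15/2.

Reduce h = 5q² - 25p + 15/2q + 75/2 modulo G:
  leading term q²: subtract (5)·g_3 from 5q² - 25p + 15/2q + 75/2 → 0
  normal form = 0.
Since the normal form is 0, h ∈ I.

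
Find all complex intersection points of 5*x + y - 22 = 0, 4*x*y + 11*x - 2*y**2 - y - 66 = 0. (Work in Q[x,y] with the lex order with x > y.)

Compute a lex Gröbner basis by Buchberger's algorithm.
f_1 = 5*x + y - 22, LT = x.
f_2 = 4*x*y + 11*x - 2*y**2 - y - 66, LT = x*y.

S(f_1,f_2): lcm = x*y. S = -11/4*x + 7/10*y**2 - 83/20*y + 33/2.
  reduce S modulo (f_1, f_2):
  remainder 7/10*y**2 - 18/5*y + 22/5 ≠ 0; add h_3 = 7/10*y**2 - 18/5*y + 22/5 to the basis.

The other S-polynomials (S(f_1,h_3), S(f_2,h_3)) all reduce to 0 modulo the current basis, so we have a Gröbner basis.
Inter-reduce: drop elements whose leading term is divisible by another's, tail-reduce, and make monic.
Reduced Gröbner basis: {x + 1/5*y - 22/5, y**2 - 36/7*y + 44/7}.

From the last basis element, y**2 - 36/7*y + 44/7 = 0, so y takes values in {2, 22/7}. Each choice, substituted upward through the basis, yields the corresponding point(s) of the solution set.
  y = 2: the earlier basis element becomes x - 4 = 0, giving x = 4 — point (4, 2).
  y = 22/7: the earlier basis element becomes x - 132/35 = 0, giving x = 132/35 — point (132/35, 22/7).

{(4, 2), (132/35, 22/7)}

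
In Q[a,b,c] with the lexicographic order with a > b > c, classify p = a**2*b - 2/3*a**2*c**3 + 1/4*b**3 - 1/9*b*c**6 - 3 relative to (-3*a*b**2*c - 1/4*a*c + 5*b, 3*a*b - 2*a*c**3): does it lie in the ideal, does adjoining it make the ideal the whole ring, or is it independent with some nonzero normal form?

Adjoining a**2*b - 2/3*a**2*c**3 + 1/4*b**3 - 1/9*b*c**6 - 3 makes the ideal the whole ring: the system is inconsistent.

First compute the reduced Gröbner basis of I by Buchberger's algorithm.
f_1 = -3*a*b**2*c - 1/4*a*c + 5*b, LT = a*b**2*c.
f_2 = 3*a*b - 2*a*c**3, LT = a*b.

S(f_1,f_2): lcm = a*b**2*c. S = 2/3*a*b*c**4 + 1/12*a*c - 5/3*b.
  leading term a*b*c**4: subtract (2/9*c**4)·f_2 from 2/3*a*b*c**4 + 1/12*a*c - 5/3*b → 4/9*a*c**7 + 1/12*a*c - 5/3*b
  leading term a*c**7: no divisor's leading term divides it; move 4/9*a*c**7 to the remainder.
  leading term a*c: no divisor's leading term divides it; move 1/12*a*c to the remainder.
  leading term b: no divisor's leading term divides it; move -5/3*b to the remainder.
  remainder 4/9*a*c**7 + 1/12*a*c - 5/3*b ≠ 0; add h_3 = 4/9*a*c**7 + 1/12*a*c - 5/3*b to the basis.

S(f_1,h_3): lcm = a*b**2*c**7. S = -3/16*a*b**2*c + 1/12*a*c**7 + 15/4*b**3 - 5/3*b*c**6.
  leading term a*b**2*c: subtract (1/16)·f_1 from -3/16*a*b**2*c + 1/12*a*c**7 + 15/4*b**3 - 5/3*b*c**6 → 1/12*a*c**7 + 1/64*a*c + 15/4*b**3 - 5/3*b*c**6 - 5/16*b
  leading term a*c**7: subtract (3/16)·h_3 from 1/12*a*c**7 + 1/64*a*c + 15/4*b**3 - 5/3*b*c**6 - 5/16*b → 15/4*b**3 - 5/3*b*c**6
  leading term b**3: no divisor's leading term divides it; move 15/4*b**3 to the remainder.
  leading term b*c**6: no divisor's leading term divides it; move -5/3*b*c**6 to the remainder.
  remainder 15/4*b**3 - 5/3*b*c**6 ≠ 0; add h_4 = 15/4*b**3 - 5/3*b*c**6 to the basis.

S(f_2,h_3): lcm = a*b*c**7. S = -3/16*a*b*c - 2/3*a*c**10 + 15/4*b**2.
  leading term a*b*c: subtract (-1/16*c)·f_2 from -3/16*a*b*c - 2/3*a*c**10 + 15/4*b**2 → -2/3*a*c**10 - 1/8*a*c**4 + 15/4*b**2
  leading term a*c**10: subtract (-3/2*c**3)·h_3 from -2/3*a*c**10 - 1/8*a*c**4 + 15/4*b**2 → 15/4*b**2 - 5/2*b*c**3
  leading term b**2: no divisor's leading term divides it; move 15/4*b**2 to the remainder.
  leading term b*c**3: no divisor's leading term divides it; move -5/2*b*c**3 to the remainder.
  remainder 15/4*b**2 - 5/2*b*c**3 ≠ 0; add h_5 = 15/4*b**2 - 5/2*b*c**3 to the basis.

S(f_1,h_4): lcm = a*b**3*c. S = 4/9*a*b*c**7 + 1/12*a*b*c - 5/3*b**2.
  leading term a*b*c**7: subtract (4/27*c**7)·f_2 from 4/9*a*b*c**7 + 1/12*a*b*c - 5/3*b**2 → 1/12*a*b*c + 8/27*a*c**10 - 5/3*b**2
  leading term a*b*c: subtract (1/36*c)·f_2 from 1/12*a*b*c + 8/27*a*c**10 - 5/3*b**2 → 8/27*a*c**10 + 1/18*a*c**4 - 5/3*b**2
  leading term a*c**10: subtract (2/3*c**3)·h_3 from 8/27*a*c**10 + 1/18*a*c**4 - 5/3*b**2 → -5/3*b**2 + 10/9*b*c**3
  leading term b**2: subtract (-4/9)·h_5 from -5/3*b**2 + 10/9*b*c**3 → 0
  remainder 0.

S(f_2,h_4): lcm = a*b**3. S = -2/3*a*b**2*c**3 + 4/9*a*b*c**6.
  leading term a*b**2*c**3: subtract (2/9*c**2)·f_1 from -2/3*a*b**2*c**3 + 4/9*a*b*c**6 → 4/9*a*b*c**6 + 1/18*a*c**3 - 10/9*b*c**2
  leading term a*b*c**6: subtract (4/27*c**6)·f_2 from 4/9*a*b*c**6 + 1/18*a*c**3 - 10/9*b*c**2 → 8/27*a*c**9 + 1/18*a*c**3 - 10/9*b*c**2
  leading term a*c**9: subtract (2/3*c**2)·h_3 from 8/27*a*c**9 + 1/18*a*c**3 - 10/9*b*c**2 → 0
  remainder 0.

S(h_3,h_4): leading monomials are coprime, so the S-polynomial reduces to 0 (Buchberger's first criterion).
S(f_1,h_5): lcm = a*b**2*c. S = 2/3*a*b*c**4 + 1/12*a*c - 5/3*b.
  leading term a*b*c**4: subtract (2/9*c**4)·f_2 from 2/3*a*b*c**4 + 1/12*a*c - 5/3*b → 4/9*a*c**7 + 1/12*a*c - 5/3*b
  leading term a*c**7: subtract (1)·h_3 from 4/9*a*c**7 + 1/12*a*c - 5/3*b → 0
  remainder 0.

S(f_2,h_5): lcm = a*b**2. S = 0.
  remainder 0.

S(h_3,h_5): leading monomials are coprime, so the S-polynomial reduces to 0 (Buchberger's first criterion).
S(h_4,h_5): lcm = b**3. S = 2/3*b**2*c**3 - 4/9*b*c**6.
  leading term b**2*c**3: subtract (8/45*c**3)·h_5 from 2/3*b**2*c**3 - 4/9*b*c**6 → 0
  remainder 0.

Every S-polynomial of the final basis reduces to 0, so we have a Gröbner basis.
Inter-reduce: drop elements whose leading term is divisible by another's, tail-reduce, and make monic.
Reduced Gröbner basis: {a*b - 2/3*a*c**3, a*c**7 + 3/16*a*c - 15/4*b, b**2 - 2/3*b*c**3}.
Label its elements g_1 = a*b - 2/3*a*c**3, g_2 = a*c**7 + 3/16*a*c - 15/4*b, g_3 = b**2 - 2/3*b*c**3.

Reduce p = a**2*b - 2/3*a**2*c**3 + 1/4*b**3 - 1/9*b*c**6 - 3 modulo G:
  leading term a**2*b: subtract (a)·g_1 from a**2*b - 2/3*a**2*c**3 + 1/4*b**3 - 1/9*b*c**6 - 3 → 1/4*b**3 - 1/9*b*c**6 - 3
  leading term b**3: subtract (1/4*b)·g_3 from 1/4*b**3 - 1/9*b*c**6 - 3 → 1/6*b**2*c**3 - 1/9*b*c**6 - 3
  leading term b**2*c**3: subtract (1/6*c**3)·g_3 from 1/6*b**2*c**3 - 1/9*b*c**6 - 3 → -3
  leading term 1: no divisor's leading term divides it; move -3 to the remainder.
  normal form = -3.
The normal form is nonzero, so p ∉ I. Since p minus its normal form lies in I, I + (p) = I + (r) where r = -3; decide whether this ideal is the whole ring.
Here r = -3 is a nonzero constant, hence a unit: 1 ∈ I + (p), the Gröbner basis of I + (p) is {1}, and the enlarged system has no common solution — adjoining p is inconsistent.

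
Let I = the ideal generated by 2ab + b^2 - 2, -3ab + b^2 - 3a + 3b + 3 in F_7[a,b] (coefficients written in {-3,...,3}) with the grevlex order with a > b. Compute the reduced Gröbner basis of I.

Buchberger's algorithm terminates because the ascending chain of leading-term ideals stabilizes.

f_1 = 2ab + b^2 - 2, LT = ab.
f_2 = -3ab + b^2 - 3a + 3b + 3, LT = ab.

S(f_1,f_2): lcm = ab. S = 2b^2 - a + b.
  reduce S modulo (f_1, f_2):
  remainder 2b^2 - a + b ≠ 0; add g_3 = 2b^2 - a + b to the basis.

S(f_1,g_3): lcm = ab^2. S = -3b^3 - 3a^2 + 3ab - b.
  reduce S modulo (f_1, f_2, g_3):
  remainder -3a^2 + 3a + 3b - 2 ≠ 0; add g_4 = -3a^2 + 3a + 3b - 2 to the basis.

The other S-polynomials (S(f_2,g_3), S(f_1,g_4), S(f_2,g_4), S(g_3,g_4)) all reduce to 0 modulo the current basis, so we have a Gröbner basis.
Inter-reduce: drop elements whose leading term is divisible by another's, tail-reduce, and make monic.

G = {a^2 - a - b + 3, ab + 2a - 2b - 1, b^2 + 3a - 3b}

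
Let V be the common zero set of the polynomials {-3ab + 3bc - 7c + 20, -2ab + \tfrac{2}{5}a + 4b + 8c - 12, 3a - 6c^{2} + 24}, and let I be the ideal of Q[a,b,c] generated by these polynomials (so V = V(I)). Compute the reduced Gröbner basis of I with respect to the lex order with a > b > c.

Buchberger's algorithm terminates because the ascending chain of leading-term ideals stabilizes.

f_1 = -3ab + 3bc - 7c + 20, LT = ab.
f_2 = -2ab + \tfrac{2}{5}a + 4b + 8c - 12, LT = ab.
f_3 = 3a - 6c^{2} + 24, LT = a.

S(f_1,f_2): lcm = ab. S = \tfrac{1}{5}a - bc + 2b + \tfrac{19}{3}c - \tfrac{38}{3}.
  reduce S modulo (f_1, f_2, f_3):
  remainder -bc + 2b + \tfrac{2}{5}c^{2} + \tfrac{19}{3}c - \tfrac{214}{15} ≠ 0; add g_4 = -bc + 2b + \tfrac{2}{5}c^{2} + \tfrac{19}{3}c - \tfrac{214}{15} to the basis.

S(f_1,f_3): lcm = ab. S = 2bc^{2} - bc - 8b + \tfrac{7}{3}c - \tfrac{20}{3}.
  reduce S modulo (f_1, f_2, f_3, g_4):
  remainder -2b + \tfrac{4}{5}c^{3} + \tfrac{208}{15}c^{2} - \tfrac{36}{5}c - \tfrac{742}{15} ≠ 0; add g_5 = -2b + \tfrac{4}{5}c^{3} + \tfrac{208}{15}c^{2} - \tfrac{36}{5}c - \tfrac{742}{15} to the basis.

S(f_1,g_4): lcm = abc. S = 2ab + \tfrac{2}{5}ac^{2} + \tfrac{19}{3}ac - \tfrac{214}{15}a - bc^{2} + \tfrac{7}{3}c^{2} - \tfrac{20}{3}c.
  reduce S modulo (f_1, f_2, f_3, g_4, g_5):
  remainder \tfrac{4}{5}c^{4} + \tfrac{184}{15}c^{3} - \tfrac{536}{15}c^{2} - \tfrac{716}{15}c + \tfrac{1912}{15} ≠ 0; add g_6 = \tfrac{4}{5}c^{4} + \tfrac{184}{15}c^{3} - \tfrac{536}{15}c^{2} - \tfrac{716}{15}c + \tfrac{1912}{15} to the basis.

The other S-polynomials (S(f_2,f_3), S(f_2,g_4), S(f_3,g_4), S(f_1,g_5), S(f_2,g_5), S(f_3,g_5), S(g_4,g_5), S(f_1,g_6), S(f_2,g_6), S(f_3,g_6), S(g_4,g_6), S(g_5,g_6)) all reduce to 0 modulo the current basis, so we have a Gröbner basis.
Inter-reduce: drop elements whose leading term is divisible by another's, tail-reduce, and make monic.

G = {a - 2c^{2} + 8, b - \tfrac{2}{5}c^{3} - \tfrac{104}{15}c^{2} + \tfrac{18}{5}c + \tfrac{371}{15}, c^{4} + \tfrac{46}{3}c^{3} - \tfrac{134}{3}c^{2} - \tfrac{179}{3}c + \tfrac{478}{3}}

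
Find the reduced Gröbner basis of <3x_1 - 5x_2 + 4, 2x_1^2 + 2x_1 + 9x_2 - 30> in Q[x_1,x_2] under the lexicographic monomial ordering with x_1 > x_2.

This is the nonlinear analogue of row-reducing a linear system.

f_1 = 3x_1 - 5x_2 + 4, LT = x_1.
f_2 = 2x_1^2 + 2x_1 + 9x_2 - 30, LT = x_1^2.

S(f_1,f_2): lcm = x_1^2. S = -5/3x_1x_2 + 1/3x_1 - 9/2x_2 + 15.
  reduce S modulo (f_1, f_2):
  remainder -25/9x_2^2 - 31/18x_2 + 131/9 ≠ 0; add g_3 = -25/9x_2^2 - 31/18x_2 + 131/9 to the basis.

The other S-polynomials (S(f_1,g_3), S(f_2,g_3)) all reduce to 0 modulo the current basis, so we have a Gröbner basis.
Inter-reduce: drop elements whose leading term is divisible by another's, tail-reduce, and make monic.

G = {x_1 - 5/3x_2 + 4/3, x_2^2 + 31/50x_2 - 131/25}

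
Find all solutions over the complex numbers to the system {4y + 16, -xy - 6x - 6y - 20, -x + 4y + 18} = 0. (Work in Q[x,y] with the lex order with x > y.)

{(2, -4)}

Compute a lex Gröbner basis by Buchberger's algorithm.
f_1 = 4y + 16, LT = y.
f_2 = -xy - 6x - 6y - 20, LT = xy.
f_3 = -x + 4y + 18, LT = x.

The S-polynomials (S(f_1,f_2), S(f_1,f_3), S(f_2,f_3)) all reduce to 0 modulo the current basis, so we have a Gröbner basis.
Inter-reduce: drop elements whose leading term is divisible by another's, tail-reduce, and make monic.
Reduced Gröbner basis: {x - 2, y + 4}.

Elimination: the polynomial y + 4 lies in the elimination ideal for y, so y ∈ {-4}. For each such y, the remaining basis elements (now univariate) give the rest of the solution.
  y = -4: the earlier basis element becomes x - 2 = 0, giving x = 2 — point (2, -4).
Substituting each solution back into the original system confirms all equations vanish.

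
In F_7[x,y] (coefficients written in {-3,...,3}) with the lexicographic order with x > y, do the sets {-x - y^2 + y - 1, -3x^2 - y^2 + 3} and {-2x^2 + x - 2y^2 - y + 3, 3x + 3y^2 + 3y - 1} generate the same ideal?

No, the ideals differ.

Two ideals are equal iff their reduced Gröbner bases coincide (the reduced basis is unique for a fixed ordering).
Buchberger on the first generating set:
f_1 = -x - y^2 + y - 1, LT = x.
f_2 = -3x^2 - y^2 + 3, LT = x^2.

S(f_1,f_2): lcm = x^2. S = xy^2 - xy + x + 2y^2 + 1.
  leading term xy^2: subtract (-y^2)·f_1 from xy^2 - xy + x + 2y^2 + 1 → -xy + x - y^4 + y^3 + y^2 + 1
  leading term xy: subtract (y)·f_1 from -xy + x - y^4 + y^3 + y^2 + 1 → x - y^4 + 2y^3 + y + 1
  leading term x: subtract (-1)·f_1 from x - y^4 + 2y^3 + y + 1 → -y^4 + 2y^3 - y^2 + 2y
  leading term y^4: no divisor's leading term divides it; move -y^4 to the remainder.
  leading term y^3: no divisor's leading term divides it; move 2y^3 to the remainder.
  leading term y^2: no divisor's leading term divides it; move -y^2 to the remainder.
  leading term y: no divisor's leading term divides it; move 2y to the remainder.
  remainder -y^4 + 2y^3 - y^2 + 2y ≠ 0; add g_3 = -y^4 + 2y^3 - y^2 + 2y to the basis.

The other S-polynomials (S(f_1,g_3), S(f_2,g_3)) all reduce to 0 modulo the current basis, so we have a Gröbner basis.
Inter-reduce: drop elements whose leading term is divisible by another's, tail-reduce, and make monic.
Reduced Gröbner basis: {x + y^2 - y + 1, y^4 - 2y^3 + y^2 - 2y}.

Buchberger on the second generating set:
h_1 = -2x^2 + x - 2y^2 - y + 3, LT = x^2.
h_2 = 3x + 3y^2 + 3y - 1, LT = x.

S(h_1,h_2): lcm = x^2. S = -xy^2 - xy + x + y^2 - 3y + 2.
  leading term xy^2: subtract (2y^2)·h_2 from -xy^2 - xy + x + y^2 - 3y + 2 → -xy + x + y^4 + y^3 + 3y^2 - 3y + 2
  leading term xy: subtract (2y)·h_2 from -xy + x + y^4 + y^3 + 3y^2 - 3y + 2 → x + y^4 + 2y^3 - 3y^2 - y + 2
  leading term x: subtract (-2)·h_2 from x + y^4 + 2y^3 - 3y^2 - y + 2 → y^4 + 2y^3 + 3y^2 - 2y
  leading term y^4: no divisor's leading term divides it; move y^4 to the remainder.
  leading term y^3: no divisor's leading term divides it; move 2y^3 to the remainder.
  leading term y^2: no divisor's leading term divides it; move 3y^2 to the remainder.
  leading term y: no divisor's leading term divides it; move -2y to the remainder.
  remainder y^4 + 2y^3 + 3y^2 - 2y ≠ 0; add k_3 = y^4 + 2y^3 + 3y^2 - 2y to the basis.

The other S-polynomials (S(h_1,k_3), S(h_2,k_3)) all reduce to 0 modulo the current basis, so we have a Gröbner basis.
Inter-reduce: drop elements whose leading term is divisible by another's, tail-reduce, and make monic.
Reduced Gröbner basis: {x + y^2 + y + 2, y^4 + 2y^3 + 3y^2 - 2y}.

The bases are distinct; the ideals are different.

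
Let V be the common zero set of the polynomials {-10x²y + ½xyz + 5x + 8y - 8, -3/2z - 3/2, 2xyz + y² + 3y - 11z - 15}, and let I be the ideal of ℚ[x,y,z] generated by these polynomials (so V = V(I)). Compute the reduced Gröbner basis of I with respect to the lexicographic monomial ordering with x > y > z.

G = {x - 1/10y³ - 61/100y² - 21/100y + 23/25, y⁴ + 61/10y³ - 29/10y² - 121/5y + 20, z + 1}

f_1 = -10x²y + ½xyz + 5x + 8y - 8, LT = x²y.
f_2 = -3/2z - 3/2, LT = z.
f_3 = 2xyz + y² + 3y - 11z - 15, LT = xyz.

S(f_1,f_3): lcm = x²yz. S = -½xy² - 1/20xyz² - 3/2xy + 5xz + 15/2x - ⅘yz + ⅘z.
  leading term xy²: no divisor's leading term divides it; move -½xy² to the remainder.
  leading term xyz²: subtract (1/30xyz)·f_2 from -1/20xyz² - 3/2xy + 5xz + 15/2x - ⅘yz + ⅘z → 1/20xyz - 3/2xy + 5xz + 15/2x - ⅘yz + ⅘z
  leading term xyz: subtract (-1/30xy)·f_2 from 1/20xyz - 3/2xy + 5xz + 15/2x - ⅘yz + ⅘z → -31/20xy + 5xz + 15/2x - ⅘yz + ⅘z
  leading term xy: no divisor's leading term divides it; move -31/20xy to the remainder.
  leading term xz: subtract (-10/3x)·f_2 from 5xz + 15/2x - ⅘yz + ⅘z → 5/2x - ⅘yz + ⅘z
  leading term x: no divisor's leading term divides it; move 5/2x to the remainder.
  leading term yz: subtract (8/15y)·f_2 from -⅘yz + ⅘z → ⅘y + ⅘z
  leading term y: no divisor's leading term divides it; move ⅘y to the remainder.
  leading term z: subtract (-8/15)·f_2 from ⅘z → -⅘
  leading term 1: no divisor's leading term divides it; move -⅘ to the remainder.
  remainder -½xy² - 31/20xy + 5/2x + ⅘y - ⅘ ≠ 0; add g_4 = -½xy² - 31/20xy + 5/2x + ⅘y - ⅘ to the basis.

S(f_2,f_3): lcm = xyz. S = xy - ½y² - 3/2y + 11/2z + 15/2.
  leading term xy: no divisor's leading term divides it; move xy to the remainder.
  leading term y²: no divisor's leading term divides it; move -½y² to the remainder.
  leading term y: no divisor's leading term divides it; move -3/2y to the remainder.
  leading term z: subtract (-11/3)·f_2 from 11/2z + 15/2 → 2
  leading term 1: no divisor's leading term divides it; move 2 to the remainder.
  remainder xy - ½y² - 3/2y + 2 ≠ 0; add g_5 = xy - ½y² - 3/2y + 2 to the basis.

S(f_1,g_4): lcm = x²y². S = -31/10x²y + 5x² - 1/20xy²z + 11/10xy - 8/5x - ⅘y² + ⅘y.
  leading term x²y: subtract (31/100)·f_1 from -31/10x²y + 5x² - 1/20xy²z + 11/10xy - 8/5x - ⅘y² + ⅘y → 5x² - 1/20xy²z - 31/200xyz + 11/10xy - 63/20x - ⅘y² - 42/25y + 62/25
  leading term x²: no divisor's leading term divides it; move 5x² to the remainder.
  leading term xy²z: subtract (1/30xy²)·f_2 from -1/20xy²z - 31/200xyz + 11/10xy - 63/20x - ⅘y² - 42/25y + 62/25 → 1/20xy² - 31/200xyz + 11/10xy - 63/20x - ⅘y² - 42/25y + 62/25
  leading term xy²: subtract (-1/10)·g_4 from 1/20xy² - 31/200xyz + 11/10xy - 63/20x - ⅘y² - 42/25y + 62/25 → -31/200xyz + 189/200xy - 29/10x - ⅘y² - 8/5y + 12/5
  leading term xyz: subtract (31/300xy)·f_2 from -31/200xyz + 189/200xy - 29/10x - ⅘y² - 8/5y + 12/5 → 11/10xy - 29/10x - ⅘y² - 8/5y + 12/5
  leading term xy: subtract (11/10)·g_5 from 11/10xy - 29/10x - ⅘y² - 8/5y + 12/5 → -29/10x - ¼y² + 1/20y + ⅕
  leading term x: no divisor's leading term divides it; move -29/10x to the remainder.
  leading term y²: no divisor's leading term divides it; move -¼y² to the remainder.
  leading term y: no divisor's leading term divides it; move 1/20y to the remainder.
  leading term 1: no divisor's leading term divides it; move ⅕ to the remainder.
  remainder 5x² - 29/10x - ¼y² + 1/20y + ⅕ ≠ 0; add g_6 = 5x² - 29/10x - ¼y² + 1/20y + ⅕ to the basis.

S(f_3,g_4): lcm = xy²z. S = -31/10xyz + 5xz + ½y³ + 3/2y² - 39/10yz - 15/2y - 8/5z.
  leading term xyz: subtract (31/15xy)·f_2 from -31/10xyz + 5xz + ½y³ + 3/2y² - 39/10yz - 15/2y - 8/5z → 31/10xy + 5xz + ½y³ + 3/2y² - 39/10yz - 15/2y - 8/5z
  leading term xy: subtract (31/10)·g_5 from 31/10xy + 5xz + ½y³ + 3/2y² - 39/10yz - 15/2y - 8/5z → 5xz + ½y³ + 61/20y² - 39/10yz - 57/20y - 8/5z - 31/5
  leading term xz: subtract (-10/3x)·f_2 from 5xz + ½y³ + 61/20y² - 39/10yz - 57/20y - 8/5z - 31/5 → -5x + ½y³ + 61/20y² - 39/10yz - 57/20y - 8/5z - 31/5
  leading term x: no divisor's leading term divides it; move -5x to the remainder.
  leading term y³: no divisor's leading term divides it; move ½y³ to the remainder.
  leading term y²: no divisor's leading term divides it; move 61/20y² to the remainder.
  leading term yz: subtract (13/5y)·f_2 from -39/10yz - 57/20y - 8/5z - 31/5 → 21/20y - 8/5z - 31/5
  leading term y: no divisor's leading term divides it; move 21/20y to the remainder.
  leading term z: subtract (16/15)·f_2 from -8/5z - 31/5 → -23/5
  leading term 1: no divisor's leading term divides it; move -23/5 to the remainder.
  remainder -5x + ½y³ + 61/20y² + 21/20y - 23/5 ≠ 0; add g_7 = -5x + ½y³ + 61/20y² + 21/20y - 23/5 to the basis.

S(g_4,g_6): lcm = x²y². S = 31/10x²y - 5x² + 29/50xy² - 8/5xy + 8/5x + 1/20y⁴ - 1/100y³ - 1/25y².
  leading term x²y: subtract (-31/100)·f_1 from 31/10x²y - 5x² + 29/50xy² - 8/5xy + 8/5x + 1/20y⁴ - 1/100y³ - 1/25y² → -5x² + 29/50xy² + 31/200xyz - 8/5xy + 63/20x + 1/20y⁴ - 1/100y³ - 1/25y² + 62/25y - 62/25
  leading term x²: subtract (-1)·g_6 from -5x² + 29/50xy² + 31/200xyz - 8/5xy + 63/20x + 1/20y⁴ - 1/100y³ - 1/25y² + 62/25y - 62/25 → 29/50xy² + 31/200xyz - 8/5xy + ¼x + 1/20y⁴ - 1/100y³ - 29/100y² + 253/100y - 57/25
  leading term xy²: subtract (-29/25)·g_4 from 29/50xy² + 31/200xyz - 8/5xy + ¼x + 1/20y⁴ - 1/100y³ - 29/100y² + 253/100y - 57/25 → 31/200xyz - 1699/500xy + 63/20x + 1/20y⁴ - 1/100y³ - 29/100y² + 1729/500y - 401/125
  leading term xyz: subtract (-31/300xy)·f_2 from 31/200xyz - 1699/500xy + 63/20x + 1/20y⁴ - 1/100y³ - 29/100y² + 1729/500y - 401/125 → -3553/1000xy + 63/20x + 1/20y⁴ - 1/100y³ - 29/100y² + 1729/500y - 401/125
  leading term xy: subtract (-3553/1000)·g_5 from -3553/1000xy + 63/20x + 1/20y⁴ - 1/100y³ - 29/100y² + 1729/500y - 401/125 → 63/20x + 1/20y⁴ - 1/100y³ - 4133/2000y² - 3743/2000y + 1949/500
  leading term x: subtract (-63/100)·g_7 from 63/20x + 1/20y⁴ - 1/100y³ - 4133/2000y² - 3743/2000y + 1949/500 → 1/20y⁴ + 61/200y³ - 29/200y² - 121/100y + 1
  leading term y⁴: no divisor's leading term divides it; move 1/20y⁴ to the remainder.
  leading term y³: no divisor's leading term divides it; move 61/200y³ to the remainder.
  leading term y²: no divisor's leading term divides it; move -29/200y² to the remainder.
  leading term y: no divisor's leading term divides it; move -121/100y to the remainder.
  leading term 1: no divisor's leading term divides it; move 1 to the remainder.
  remainder 1/20y⁴ + 61/200y³ - 29/200y² - 121/100y + 1 ≠ 0; add g_8 = 1/20y⁴ + 61/200y³ - 29/200y² - 121/100y + 1 to the basis.

The other S-polynomials (S(f_1,f_2), S(f_2,g_4), S(f_1,g_5), S(f_2,g_5), S(f_3,g_5), S(g_4,g_5), S(f_1,g_6), S(f_2,g_6), S(f_3,g_6), S(g_5,g_6), S(f_1,g_7), S(f_2,g_7), S(f_3,g_7), S(g_4,g_7), S(g_5,g_7), S(g_6,g_7), S(f_1,g_8), S(f_2,g_8), S(f_3,g_8), S(g_4,g_8), S(g_5,g_8), S(g_6,g_8), S(g_7,g_8)) all reduce to 0 modulo the current basis, so we have a Gröbner basis.
Inter-reduce: drop elements whose leading term is divisible by another's, tail-reduce, and make monic.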